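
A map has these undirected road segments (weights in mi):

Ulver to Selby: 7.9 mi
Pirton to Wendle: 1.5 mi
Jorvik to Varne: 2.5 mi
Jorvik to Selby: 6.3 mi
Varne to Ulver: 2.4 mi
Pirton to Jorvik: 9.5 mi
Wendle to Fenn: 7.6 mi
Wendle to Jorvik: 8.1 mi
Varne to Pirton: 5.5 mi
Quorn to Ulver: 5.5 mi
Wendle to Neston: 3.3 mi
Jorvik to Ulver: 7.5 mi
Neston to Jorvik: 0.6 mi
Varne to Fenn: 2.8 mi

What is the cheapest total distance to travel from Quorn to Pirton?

Running Dijkstra from Quorn:
Quorn: 0
Ulver: 5.5  (via Quorn)
Varne: 7.9  (via Ulver)
Jorvik: 10.4  (via Varne)
Fenn: 10.7  (via Varne)
Neston: 11  (via Jorvik)
Selby: 13.4  (via Ulver)
Pirton: 13.4  (via Varne)
Shortest route: Quorn–Ulver–Varne–Pirton = 13.4 mi.

13.4 mi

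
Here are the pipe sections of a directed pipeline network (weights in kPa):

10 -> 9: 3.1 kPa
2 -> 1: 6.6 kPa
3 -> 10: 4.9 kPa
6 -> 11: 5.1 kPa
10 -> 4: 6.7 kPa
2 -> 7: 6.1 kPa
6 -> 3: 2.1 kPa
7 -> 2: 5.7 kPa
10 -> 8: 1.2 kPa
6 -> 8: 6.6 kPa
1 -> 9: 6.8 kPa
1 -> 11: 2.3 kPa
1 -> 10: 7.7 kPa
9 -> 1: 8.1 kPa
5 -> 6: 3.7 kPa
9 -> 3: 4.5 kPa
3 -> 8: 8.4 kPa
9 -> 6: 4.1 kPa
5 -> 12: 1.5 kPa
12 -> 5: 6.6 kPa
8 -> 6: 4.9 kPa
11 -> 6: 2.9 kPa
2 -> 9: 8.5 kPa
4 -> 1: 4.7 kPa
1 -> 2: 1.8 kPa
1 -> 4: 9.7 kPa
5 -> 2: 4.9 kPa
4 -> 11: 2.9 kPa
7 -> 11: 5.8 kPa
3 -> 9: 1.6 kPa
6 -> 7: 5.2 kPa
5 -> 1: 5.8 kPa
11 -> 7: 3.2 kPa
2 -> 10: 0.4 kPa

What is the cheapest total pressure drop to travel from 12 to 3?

12.4 kPa

Shortest distances from 12:
12: 0
5: 6.6  (via 12)
6: 10.3  (via 5)
2: 11.5  (via 5)
10: 11.9  (via 2)
1: 12.4  (via 5)
3: 12.4  (via 6)
Shortest route: 12 → 5 → 6 → 3 = 12.4 kPa.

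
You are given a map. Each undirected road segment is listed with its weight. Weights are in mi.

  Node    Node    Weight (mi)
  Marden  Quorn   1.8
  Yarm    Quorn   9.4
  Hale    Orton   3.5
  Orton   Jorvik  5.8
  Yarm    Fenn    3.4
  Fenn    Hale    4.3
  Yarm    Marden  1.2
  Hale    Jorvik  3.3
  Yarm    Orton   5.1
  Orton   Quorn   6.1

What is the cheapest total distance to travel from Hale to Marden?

8.9 mi

Candidate routes:
Hale → Orton → Quorn → Marden: 3.5+6.1+1.8 = 11.4
Hale → Orton → Yarm → Marden: 3.5+5.1+1.2 = 9.8
Hale → Fenn → Yarm → Marden: 4.3+3.4+1.2 = 8.9
Hale → Jorvik → Orton → Yarm → Marden: 3.3+5.8+5.1+1.2 = 15.4
The minimum is 8.9 mi via Hale → Fenn → Yarm → Marden.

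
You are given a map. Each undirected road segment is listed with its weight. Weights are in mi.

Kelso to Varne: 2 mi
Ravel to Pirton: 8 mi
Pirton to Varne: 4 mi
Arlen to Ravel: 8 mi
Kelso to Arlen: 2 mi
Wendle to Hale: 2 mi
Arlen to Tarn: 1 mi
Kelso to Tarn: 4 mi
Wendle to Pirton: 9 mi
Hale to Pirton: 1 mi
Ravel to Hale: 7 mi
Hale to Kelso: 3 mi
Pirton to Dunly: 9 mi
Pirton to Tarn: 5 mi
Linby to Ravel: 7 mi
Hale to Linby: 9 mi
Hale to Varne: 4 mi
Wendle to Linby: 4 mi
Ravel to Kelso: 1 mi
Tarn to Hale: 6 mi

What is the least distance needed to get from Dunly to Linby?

Candidate routes:
Dunly → Pirton → Hale → Wendle → Linby: 9+1+2+4 = 16
Dunly → Pirton → Hale → Linby: 9+1+9 = 19
Cheapest is Dunly → Pirton → Hale → Wendle → Linby at 16 mi.

16 mi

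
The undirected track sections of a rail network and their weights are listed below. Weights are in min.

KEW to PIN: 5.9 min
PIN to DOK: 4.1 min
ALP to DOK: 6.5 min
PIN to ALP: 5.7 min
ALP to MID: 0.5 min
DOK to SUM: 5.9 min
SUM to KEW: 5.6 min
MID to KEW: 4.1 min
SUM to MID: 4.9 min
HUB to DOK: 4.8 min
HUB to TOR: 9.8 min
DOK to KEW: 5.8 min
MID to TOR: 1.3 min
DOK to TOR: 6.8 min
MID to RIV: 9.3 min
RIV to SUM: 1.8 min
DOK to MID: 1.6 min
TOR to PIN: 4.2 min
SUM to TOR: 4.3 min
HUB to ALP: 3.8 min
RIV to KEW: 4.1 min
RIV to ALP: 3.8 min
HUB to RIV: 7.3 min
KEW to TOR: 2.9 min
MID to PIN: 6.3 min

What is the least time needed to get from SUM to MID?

Enumerating some paths:
SUM → MID: 4.9 = 4.9
SUM → TOR → MID: 4.3+1.3 = 5.6
Cheapest is SUM → MID at 4.9 min.

4.9 min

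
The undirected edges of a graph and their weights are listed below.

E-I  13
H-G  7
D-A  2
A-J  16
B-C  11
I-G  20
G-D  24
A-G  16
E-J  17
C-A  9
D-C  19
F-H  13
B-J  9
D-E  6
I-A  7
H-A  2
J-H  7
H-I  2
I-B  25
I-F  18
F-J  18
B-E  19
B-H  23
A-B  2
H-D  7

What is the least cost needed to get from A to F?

Settle nodes by increasing distance from A:
A: 0
B: 2  (via A)
D: 2  (via A)
H: 2  (via A)
I: 4  (via H)
E: 8  (via D)
C: 9  (via A)
G: 9  (via H)
J: 9  (via H)
F: 15  (via H)
Shortest route: A → H → F = 15.

15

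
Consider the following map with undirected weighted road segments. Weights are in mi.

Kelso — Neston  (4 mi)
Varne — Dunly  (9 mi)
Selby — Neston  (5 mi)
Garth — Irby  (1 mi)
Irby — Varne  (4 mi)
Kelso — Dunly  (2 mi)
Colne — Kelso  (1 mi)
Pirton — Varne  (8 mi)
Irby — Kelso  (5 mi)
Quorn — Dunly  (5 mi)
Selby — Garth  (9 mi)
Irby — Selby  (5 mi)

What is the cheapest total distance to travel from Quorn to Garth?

13 mi

Compare a few routes:
Quorn - Dunly - Varne - Irby - Garth: 5+9+4+1 = 19
Quorn - Dunly - Kelso - Irby - Garth: 5+2+5+1 = 13
The minimum is 13 mi via Quorn - Dunly - Kelso - Irby - Garth.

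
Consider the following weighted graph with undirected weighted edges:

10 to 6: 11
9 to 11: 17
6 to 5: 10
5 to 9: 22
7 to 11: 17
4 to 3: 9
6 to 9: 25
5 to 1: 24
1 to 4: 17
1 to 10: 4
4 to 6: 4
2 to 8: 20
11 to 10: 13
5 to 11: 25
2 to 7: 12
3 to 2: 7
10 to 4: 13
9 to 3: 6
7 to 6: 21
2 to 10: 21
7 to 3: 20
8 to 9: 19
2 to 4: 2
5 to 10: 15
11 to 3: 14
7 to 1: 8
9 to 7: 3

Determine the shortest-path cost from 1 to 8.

30

Compare a few routes:
1 → 7 → 9 → 8: 8+3+19 = 30
1 → 4 → 2 → 8: 17+2+20 = 39
The minimum is 30 via 1 → 7 → 9 → 8.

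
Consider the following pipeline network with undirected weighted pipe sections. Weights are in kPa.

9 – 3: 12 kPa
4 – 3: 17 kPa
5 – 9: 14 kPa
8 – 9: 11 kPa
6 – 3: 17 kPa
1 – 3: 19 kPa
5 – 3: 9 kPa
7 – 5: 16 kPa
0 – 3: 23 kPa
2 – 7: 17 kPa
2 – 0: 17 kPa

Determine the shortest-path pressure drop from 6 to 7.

42 kPa

Enumerating some paths:
6 → 3 → 5 → 7: 17+9+16 = 42
6 → 3 → 9 → 5 → 7: 17+12+14+16 = 59
Cheapest is 6 → 3 → 5 → 7 at 42 kPa.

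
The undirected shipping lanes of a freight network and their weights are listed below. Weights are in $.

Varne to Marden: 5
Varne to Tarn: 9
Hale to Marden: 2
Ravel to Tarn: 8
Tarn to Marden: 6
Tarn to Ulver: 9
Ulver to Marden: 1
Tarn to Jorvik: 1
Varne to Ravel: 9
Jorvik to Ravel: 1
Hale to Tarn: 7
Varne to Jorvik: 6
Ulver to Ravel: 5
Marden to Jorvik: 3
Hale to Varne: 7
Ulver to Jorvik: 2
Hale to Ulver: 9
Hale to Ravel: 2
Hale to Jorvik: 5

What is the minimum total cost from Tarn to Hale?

$4

Candidate routes:
Tarn → Jorvik → Ravel → Hale: 1+1+2 = 4
Tarn → Jorvik → Marden → Hale: 1+3+2 = 6
Tarn → Jorvik → Ulver → Marden → Hale: 1+2+1+2 = 6
Cheapest is Tarn → Jorvik → Ravel → Hale at $4.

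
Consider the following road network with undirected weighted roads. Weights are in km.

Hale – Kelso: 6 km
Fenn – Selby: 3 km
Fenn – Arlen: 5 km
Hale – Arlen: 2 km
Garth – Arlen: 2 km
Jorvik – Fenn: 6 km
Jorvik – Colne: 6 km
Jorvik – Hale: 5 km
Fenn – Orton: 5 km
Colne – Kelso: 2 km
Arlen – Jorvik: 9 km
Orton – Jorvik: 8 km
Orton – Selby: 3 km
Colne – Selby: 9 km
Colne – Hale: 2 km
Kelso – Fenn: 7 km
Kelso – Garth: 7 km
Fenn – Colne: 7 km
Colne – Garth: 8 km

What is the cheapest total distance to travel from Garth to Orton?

12 km

Candidate routes:
Garth - Arlen - Fenn - Orton: 2+5+5 = 12
Garth - Arlen - Hale - Jorvik - Orton: 2+2+5+8 = 17
Garth - Arlen - Fenn - Selby - Orton: 2+5+3+3 = 13
The minimum is 12 km via Garth - Arlen - Fenn - Orton.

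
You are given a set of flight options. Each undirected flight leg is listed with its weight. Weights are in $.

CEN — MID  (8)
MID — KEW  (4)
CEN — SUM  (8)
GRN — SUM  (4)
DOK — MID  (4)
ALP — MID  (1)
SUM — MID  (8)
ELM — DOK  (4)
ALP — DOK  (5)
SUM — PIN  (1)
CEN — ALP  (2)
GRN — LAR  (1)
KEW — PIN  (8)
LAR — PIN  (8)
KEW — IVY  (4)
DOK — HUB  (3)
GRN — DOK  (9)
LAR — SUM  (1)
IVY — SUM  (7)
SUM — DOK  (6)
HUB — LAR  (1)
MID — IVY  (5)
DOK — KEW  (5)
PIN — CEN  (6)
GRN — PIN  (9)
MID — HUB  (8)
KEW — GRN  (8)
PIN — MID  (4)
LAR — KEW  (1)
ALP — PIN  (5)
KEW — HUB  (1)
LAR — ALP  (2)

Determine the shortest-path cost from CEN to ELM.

$11

Shortest distances from CEN:
CEN: 0
ALP: 2  (via CEN)
MID: 3  (via ALP)
LAR: 4  (via ALP)
HUB: 5  (via LAR)
KEW: 5  (via LAR)
GRN: 5  (via LAR)
SUM: 5  (via LAR)
PIN: 6  (via CEN)
DOK: 7  (via ALP)
IVY: 8  (via MID)
ELM: 11  (via DOK)
Shortest route: CEN–ALP–DOK–ELM = $11.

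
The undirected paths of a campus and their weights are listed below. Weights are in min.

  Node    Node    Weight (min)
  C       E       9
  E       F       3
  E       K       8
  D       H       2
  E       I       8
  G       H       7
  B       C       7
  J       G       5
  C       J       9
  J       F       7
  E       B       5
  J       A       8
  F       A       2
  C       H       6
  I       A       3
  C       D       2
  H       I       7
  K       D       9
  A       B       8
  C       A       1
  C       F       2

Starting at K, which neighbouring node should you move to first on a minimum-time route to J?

Candidate routes:
K–D–C–F–J: 9+2+2+7 = 20
K–E–F–J: 8+3+7 = 18
Cheapest is K–E–F–J at 18 min.
So from K the first move is to E.

E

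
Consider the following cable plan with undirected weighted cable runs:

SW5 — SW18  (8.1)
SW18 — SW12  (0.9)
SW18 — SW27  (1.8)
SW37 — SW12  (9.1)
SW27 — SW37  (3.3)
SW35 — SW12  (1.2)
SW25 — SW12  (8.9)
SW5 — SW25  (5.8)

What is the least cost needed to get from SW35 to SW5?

Shortest distances from SW35:
SW35: 0
SW12: 1.2  (via SW35)
SW18: 2.1  (via SW12)
SW27: 3.9  (via SW18)
SW37: 7.2  (via SW27)
SW25: 10.1  (via SW12)
SW5: 10.2  (via SW18)
Shortest route: SW35–SW12–SW18–SW5 = 10.2.

10.2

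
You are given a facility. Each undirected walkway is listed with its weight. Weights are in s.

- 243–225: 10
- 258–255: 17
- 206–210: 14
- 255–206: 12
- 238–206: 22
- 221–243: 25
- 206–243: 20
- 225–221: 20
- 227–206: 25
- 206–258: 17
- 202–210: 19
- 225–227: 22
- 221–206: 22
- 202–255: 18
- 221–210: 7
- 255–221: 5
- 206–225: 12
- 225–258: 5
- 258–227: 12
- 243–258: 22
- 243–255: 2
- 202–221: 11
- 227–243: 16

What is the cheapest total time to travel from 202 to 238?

50 s

Candidate routes:
202 → 255 → 206 → 238: 18+12+22 = 52
202 → 221 → 255 → 206 → 238: 11+5+12+22 = 50
Cheapest is 202 → 221 → 255 → 206 → 238 at 50 s.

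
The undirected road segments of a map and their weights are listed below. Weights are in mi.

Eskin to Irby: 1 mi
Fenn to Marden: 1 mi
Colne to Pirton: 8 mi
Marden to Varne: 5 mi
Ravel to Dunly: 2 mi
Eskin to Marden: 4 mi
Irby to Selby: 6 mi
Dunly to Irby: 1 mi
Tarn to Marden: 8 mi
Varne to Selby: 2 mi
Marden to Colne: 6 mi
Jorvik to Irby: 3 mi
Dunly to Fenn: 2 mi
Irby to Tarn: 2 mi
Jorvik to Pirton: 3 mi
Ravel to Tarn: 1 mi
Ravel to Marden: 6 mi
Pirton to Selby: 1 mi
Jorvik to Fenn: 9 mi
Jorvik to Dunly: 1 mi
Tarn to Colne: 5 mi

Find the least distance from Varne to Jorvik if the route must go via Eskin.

Best Varne to Eskin: Varne → Marden → Eskin costing 9
Shortest Eskin→Jorvik: Eskin → Irby → Dunly → Jorvik = 3
Total via Eskin: 9 + 3 = 12 mi.

12 mi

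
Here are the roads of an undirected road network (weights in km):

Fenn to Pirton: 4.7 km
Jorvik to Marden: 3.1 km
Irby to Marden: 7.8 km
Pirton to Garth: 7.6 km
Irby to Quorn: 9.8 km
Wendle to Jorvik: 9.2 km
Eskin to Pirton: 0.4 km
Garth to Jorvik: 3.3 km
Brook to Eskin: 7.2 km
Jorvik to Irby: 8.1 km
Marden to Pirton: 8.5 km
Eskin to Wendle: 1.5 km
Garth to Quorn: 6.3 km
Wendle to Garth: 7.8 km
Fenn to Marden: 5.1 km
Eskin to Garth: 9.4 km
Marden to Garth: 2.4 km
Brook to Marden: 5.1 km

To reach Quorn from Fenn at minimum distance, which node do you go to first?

Candidate routes:
Fenn–Marden–Garth–Quorn: 5.1+2.4+6.3 = 13.8
Fenn–Marden–Jorvik–Garth–Quorn: 5.1+3.1+3.3+6.3 = 17.8
Cheapest is Fenn–Marden–Garth–Quorn at 13.8 km.
So from Fenn the first move is to Marden.

Marden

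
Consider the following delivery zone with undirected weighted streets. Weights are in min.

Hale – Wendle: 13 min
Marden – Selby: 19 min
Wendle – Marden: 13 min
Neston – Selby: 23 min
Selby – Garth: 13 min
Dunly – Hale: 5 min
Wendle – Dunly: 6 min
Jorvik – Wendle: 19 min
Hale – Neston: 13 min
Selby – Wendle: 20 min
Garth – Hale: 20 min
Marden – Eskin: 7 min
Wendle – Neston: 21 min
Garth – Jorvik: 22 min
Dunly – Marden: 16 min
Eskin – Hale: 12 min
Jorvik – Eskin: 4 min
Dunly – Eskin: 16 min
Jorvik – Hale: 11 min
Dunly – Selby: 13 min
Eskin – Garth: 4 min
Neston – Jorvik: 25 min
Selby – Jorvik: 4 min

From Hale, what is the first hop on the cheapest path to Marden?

Eskin

Candidate routes:
Hale–Dunly–Marden: 5+16 = 21
Hale–Jorvik–Eskin–Marden: 11+4+7 = 22
Hale–Eskin–Marden: 12+7 = 19
Cheapest is Hale–Eskin–Marden at 19 min.
So from Hale the first move is to Eskin.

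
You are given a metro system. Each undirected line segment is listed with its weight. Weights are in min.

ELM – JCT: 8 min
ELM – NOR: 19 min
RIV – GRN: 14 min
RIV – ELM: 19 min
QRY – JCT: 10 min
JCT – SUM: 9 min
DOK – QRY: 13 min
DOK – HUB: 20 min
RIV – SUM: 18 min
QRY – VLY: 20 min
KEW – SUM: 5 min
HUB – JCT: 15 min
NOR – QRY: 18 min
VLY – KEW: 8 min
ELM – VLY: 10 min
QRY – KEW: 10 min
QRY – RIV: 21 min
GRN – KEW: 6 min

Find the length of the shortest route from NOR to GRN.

Candidate routes:
NOR–ELM–VLY–KEW–GRN: 19+10+8+6 = 43
NOR–QRY–KEW–GRN: 18+10+6 = 34
Cheapest is NOR–QRY–KEW–GRN at 34 min.

34 min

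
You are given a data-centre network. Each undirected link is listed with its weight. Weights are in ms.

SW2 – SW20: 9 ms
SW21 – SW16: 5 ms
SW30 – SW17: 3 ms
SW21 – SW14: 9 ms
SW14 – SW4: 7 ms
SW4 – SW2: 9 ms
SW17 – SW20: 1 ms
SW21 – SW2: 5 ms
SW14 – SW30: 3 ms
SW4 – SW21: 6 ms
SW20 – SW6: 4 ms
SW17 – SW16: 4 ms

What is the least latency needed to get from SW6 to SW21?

14 ms

Shortest distances from SW6:
SW6: 0
SW20: 4  (via SW6)
SW17: 5  (via SW20)
SW30: 8  (via SW17)
SW16: 9  (via SW17)
SW14: 11  (via SW30)
SW2: 13  (via SW20)
SW21: 14  (via SW16)
Shortest route: SW6–SW20–SW17–SW16–SW21 = 14 ms.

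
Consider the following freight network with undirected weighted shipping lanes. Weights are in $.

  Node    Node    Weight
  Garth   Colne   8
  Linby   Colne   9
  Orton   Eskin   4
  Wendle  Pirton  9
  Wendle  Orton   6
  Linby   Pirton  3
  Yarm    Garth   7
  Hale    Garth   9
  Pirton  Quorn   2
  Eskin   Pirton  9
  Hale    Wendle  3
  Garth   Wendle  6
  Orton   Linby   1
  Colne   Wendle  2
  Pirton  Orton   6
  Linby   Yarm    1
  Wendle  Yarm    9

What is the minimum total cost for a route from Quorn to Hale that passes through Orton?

Best Quorn to Orton: Quorn–Pirton–Linby–Orton costing 6
Best Orton to Hale: Orton–Wendle–Hale costing 9
Total via Orton: 6 + 9 = $15.

$15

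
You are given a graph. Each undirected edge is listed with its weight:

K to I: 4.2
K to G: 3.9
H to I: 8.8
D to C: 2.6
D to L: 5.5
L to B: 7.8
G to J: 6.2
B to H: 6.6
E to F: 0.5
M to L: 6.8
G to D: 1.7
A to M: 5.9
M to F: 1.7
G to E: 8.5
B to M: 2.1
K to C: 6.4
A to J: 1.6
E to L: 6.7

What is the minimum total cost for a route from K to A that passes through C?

Shortest K→C: K → C = 6.4
Shortest C→A: C → D → G → J → A = 12.1
Total via C: 6.4 + 12.1 = 18.5.

18.5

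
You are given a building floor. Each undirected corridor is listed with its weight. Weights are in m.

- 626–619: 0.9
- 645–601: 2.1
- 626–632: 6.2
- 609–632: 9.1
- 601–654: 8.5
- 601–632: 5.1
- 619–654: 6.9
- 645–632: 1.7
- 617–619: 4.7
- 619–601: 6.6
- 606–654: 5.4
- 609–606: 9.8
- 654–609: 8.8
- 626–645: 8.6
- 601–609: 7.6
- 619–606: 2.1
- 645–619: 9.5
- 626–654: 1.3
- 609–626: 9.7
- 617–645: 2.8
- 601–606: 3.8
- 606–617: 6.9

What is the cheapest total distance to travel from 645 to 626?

7.9 m

Candidate routes:
645 - 632 - 626: 1.7+6.2 = 7.9
645 - 617 - 619 - 626: 2.8+4.7+0.9 = 8.4
Cheapest is 645 - 632 - 626 at 7.9 m.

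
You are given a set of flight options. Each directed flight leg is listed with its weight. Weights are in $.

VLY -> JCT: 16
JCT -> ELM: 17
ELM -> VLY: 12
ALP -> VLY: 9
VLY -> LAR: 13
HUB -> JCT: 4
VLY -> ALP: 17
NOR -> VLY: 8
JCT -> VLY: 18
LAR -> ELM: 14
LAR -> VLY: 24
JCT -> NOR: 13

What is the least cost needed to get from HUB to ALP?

$39

Running Dijkstra from HUB:
HUB: 0
JCT: 4  (via HUB)
NOR: 17  (via JCT)
ELM: 21  (via JCT)
VLY: 22  (via JCT)
LAR: 35  (via VLY)
ALP: 39  (via VLY)
Shortest route: HUB–JCT–VLY–ALP = $39.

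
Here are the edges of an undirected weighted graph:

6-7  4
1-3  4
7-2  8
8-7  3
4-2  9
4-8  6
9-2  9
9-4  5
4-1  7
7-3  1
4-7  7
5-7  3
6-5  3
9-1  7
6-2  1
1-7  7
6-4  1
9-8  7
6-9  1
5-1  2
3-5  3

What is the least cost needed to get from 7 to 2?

Candidate routes:
7 → 6 → 2: 4+1 = 5
7 → 5 → 6 → 2: 3+3+1 = 7
7 → 3 → 5 → 6 → 2: 1+3+3+1 = 8
The minimum is 5 via 7 → 6 → 2.

5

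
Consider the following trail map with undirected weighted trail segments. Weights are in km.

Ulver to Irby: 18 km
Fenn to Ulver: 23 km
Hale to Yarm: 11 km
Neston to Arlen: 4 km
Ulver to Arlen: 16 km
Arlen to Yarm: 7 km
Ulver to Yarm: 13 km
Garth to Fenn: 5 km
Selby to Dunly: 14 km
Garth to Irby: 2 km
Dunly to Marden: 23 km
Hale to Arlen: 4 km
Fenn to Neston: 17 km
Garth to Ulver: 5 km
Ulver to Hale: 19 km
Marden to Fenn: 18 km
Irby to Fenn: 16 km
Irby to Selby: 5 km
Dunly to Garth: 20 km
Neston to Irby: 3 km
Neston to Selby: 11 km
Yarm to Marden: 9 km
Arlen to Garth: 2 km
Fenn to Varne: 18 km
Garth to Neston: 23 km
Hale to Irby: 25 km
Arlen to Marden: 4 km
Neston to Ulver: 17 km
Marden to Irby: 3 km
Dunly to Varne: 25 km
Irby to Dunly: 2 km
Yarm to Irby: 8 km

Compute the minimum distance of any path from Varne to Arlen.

Settle nodes by increasing distance from Varne:
Varne: 0
Fenn: 18  (via Varne)
Garth: 23  (via Fenn)
Arlen: 25  (via Garth)
Shortest route: Varne → Fenn → Garth → Arlen = 25 km.

25 km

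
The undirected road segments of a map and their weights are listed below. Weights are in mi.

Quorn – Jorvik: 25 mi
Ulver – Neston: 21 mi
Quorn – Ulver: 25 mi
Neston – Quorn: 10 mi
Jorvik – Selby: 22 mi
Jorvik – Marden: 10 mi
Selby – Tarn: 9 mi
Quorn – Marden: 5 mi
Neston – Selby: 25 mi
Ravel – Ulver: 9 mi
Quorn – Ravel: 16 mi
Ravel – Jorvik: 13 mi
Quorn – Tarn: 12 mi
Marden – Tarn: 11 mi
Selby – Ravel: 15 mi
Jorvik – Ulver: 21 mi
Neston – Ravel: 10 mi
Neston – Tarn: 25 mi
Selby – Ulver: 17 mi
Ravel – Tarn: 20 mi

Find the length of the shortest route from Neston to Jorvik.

Compare a few routes:
Neston - Quorn - Ravel - Jorvik: 10+16+13 = 39
Neston - Quorn - Jorvik: 10+25 = 35
Neston - Ravel - Jorvik: 10+13 = 23
Neston - Quorn - Marden - Jorvik: 10+5+10 = 25
Cheapest is Neston - Ravel - Jorvik at 23 mi.

23 mi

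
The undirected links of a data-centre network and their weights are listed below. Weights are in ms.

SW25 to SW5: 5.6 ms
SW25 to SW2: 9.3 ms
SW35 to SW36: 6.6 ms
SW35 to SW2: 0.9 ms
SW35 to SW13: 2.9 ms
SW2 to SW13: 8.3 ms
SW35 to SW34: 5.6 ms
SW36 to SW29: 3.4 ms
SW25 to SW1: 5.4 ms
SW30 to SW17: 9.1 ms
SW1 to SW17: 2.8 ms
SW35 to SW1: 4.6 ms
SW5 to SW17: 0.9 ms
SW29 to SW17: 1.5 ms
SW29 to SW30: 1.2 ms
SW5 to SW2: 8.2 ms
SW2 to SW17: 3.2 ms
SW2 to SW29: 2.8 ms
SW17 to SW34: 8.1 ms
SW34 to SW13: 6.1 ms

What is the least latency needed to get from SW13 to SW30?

7.8 ms

Settle nodes by increasing distance from SW13:
SW13: 0
SW35: 2.9  (via SW13)
SW2: 3.8  (via SW35)
SW34: 6.1  (via SW13)
SW29: 6.6  (via SW2)
SW17: 7  (via SW2)
SW1: 7.5  (via SW35)
SW30: 7.8  (via SW29)
Shortest route: SW13 → SW35 → SW2 → SW29 → SW30 = 7.8 ms.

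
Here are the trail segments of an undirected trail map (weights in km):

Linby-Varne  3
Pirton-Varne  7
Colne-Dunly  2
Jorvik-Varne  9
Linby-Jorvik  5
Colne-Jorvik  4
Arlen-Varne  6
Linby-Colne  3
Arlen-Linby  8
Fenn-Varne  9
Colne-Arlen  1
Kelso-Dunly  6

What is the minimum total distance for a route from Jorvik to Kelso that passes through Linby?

16 km

Best Jorvik to Linby: Jorvik–Linby costing 5
Shortest Linby→Kelso: Linby–Colne–Dunly–Kelso = 11
Total via Linby: 5 + 11 = 16 km.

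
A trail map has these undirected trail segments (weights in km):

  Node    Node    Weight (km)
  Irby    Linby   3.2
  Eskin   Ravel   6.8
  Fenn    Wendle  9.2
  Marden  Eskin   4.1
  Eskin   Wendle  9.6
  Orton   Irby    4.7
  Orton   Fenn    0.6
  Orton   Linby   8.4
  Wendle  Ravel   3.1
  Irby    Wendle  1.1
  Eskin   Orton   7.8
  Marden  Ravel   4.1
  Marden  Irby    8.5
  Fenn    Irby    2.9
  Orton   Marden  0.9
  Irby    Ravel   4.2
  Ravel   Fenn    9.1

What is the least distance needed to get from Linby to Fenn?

Candidate routes:
Linby–Irby–Fenn: 3.2+2.9 = 6.1
Linby–Irby–Orton–Fenn: 3.2+4.7+0.6 = 8.5
Cheapest is Linby–Irby–Fenn at 6.1 km.

6.1 km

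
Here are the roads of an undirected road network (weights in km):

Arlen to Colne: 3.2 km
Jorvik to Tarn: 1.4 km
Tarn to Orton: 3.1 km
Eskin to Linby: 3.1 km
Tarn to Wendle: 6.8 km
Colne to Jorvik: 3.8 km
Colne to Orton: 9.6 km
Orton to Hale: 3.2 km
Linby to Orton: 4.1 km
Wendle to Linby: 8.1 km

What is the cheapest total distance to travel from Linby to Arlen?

Running Dijkstra from Linby:
Linby: 0
Eskin: 3.1  (via Linby)
Orton: 4.1  (via Linby)
Tarn: 7.2  (via Orton)
Hale: 7.3  (via Orton)
Wendle: 8.1  (via Linby)
Jorvik: 8.6  (via Tarn)
Colne: 12.4  (via Jorvik)
Arlen: 15.6  (via Colne)
Shortest route: Linby → Orton → Tarn → Jorvik → Colne → Arlen = 15.6 km.

15.6 km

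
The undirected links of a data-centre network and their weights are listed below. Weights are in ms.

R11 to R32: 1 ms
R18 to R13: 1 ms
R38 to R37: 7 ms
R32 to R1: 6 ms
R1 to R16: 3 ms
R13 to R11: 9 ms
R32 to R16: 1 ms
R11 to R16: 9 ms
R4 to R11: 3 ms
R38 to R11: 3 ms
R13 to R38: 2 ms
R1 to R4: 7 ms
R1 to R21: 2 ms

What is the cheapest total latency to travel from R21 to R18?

13 ms

Settle nodes by increasing distance from R21:
R21: 0
R1: 2  (via R21)
R16: 5  (via R1)
R32: 6  (via R16)
R11: 7  (via R32)
R4: 9  (via R1)
R38: 10  (via R11)
R13: 12  (via R38)
R18: 13  (via R13)
Shortest route: R21–R1–R16–R32–R11–R38–R13–R18 = 13 ms.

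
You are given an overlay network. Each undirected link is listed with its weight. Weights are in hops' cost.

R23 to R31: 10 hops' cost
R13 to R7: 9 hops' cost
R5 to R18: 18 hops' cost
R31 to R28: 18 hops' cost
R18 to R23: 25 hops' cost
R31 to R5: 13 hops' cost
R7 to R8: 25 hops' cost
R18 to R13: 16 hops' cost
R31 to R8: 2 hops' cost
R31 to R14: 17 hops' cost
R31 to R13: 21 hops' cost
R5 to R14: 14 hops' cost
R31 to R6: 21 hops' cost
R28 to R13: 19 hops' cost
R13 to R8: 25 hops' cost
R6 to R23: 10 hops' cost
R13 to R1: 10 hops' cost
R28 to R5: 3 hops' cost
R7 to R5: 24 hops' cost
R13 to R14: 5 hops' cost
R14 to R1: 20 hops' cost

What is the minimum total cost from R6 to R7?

47 hops' cost

Running Dijkstra from R6:
R6: 0
R23: 10  (via R6)
R31: 20  (via R23)
R8: 22  (via R31)
R5: 33  (via R31)
R18: 35  (via R23)
R28: 36  (via R5)
R14: 37  (via R31)
R13: 41  (via R31)
R7: 47  (via R8)
Shortest route: R6–R23–R31–R8–R7 = 47 hops' cost.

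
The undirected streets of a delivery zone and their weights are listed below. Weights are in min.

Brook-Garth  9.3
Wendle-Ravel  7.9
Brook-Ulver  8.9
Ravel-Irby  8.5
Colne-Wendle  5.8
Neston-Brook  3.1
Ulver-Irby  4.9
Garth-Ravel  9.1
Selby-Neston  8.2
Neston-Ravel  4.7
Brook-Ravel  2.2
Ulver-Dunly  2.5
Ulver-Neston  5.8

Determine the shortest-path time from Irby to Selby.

18.9 min

Enumerating some paths:
Irby–Ulver–Neston–Selby: 4.9+5.8+8.2 = 18.9
Irby–Ravel–Neston–Selby: 8.5+4.7+8.2 = 21.4
Irby–Ravel–Brook–Neston–Selby: 8.5+2.2+3.1+8.2 = 22
Cheapest is Irby–Ulver–Neston–Selby at 18.9 min.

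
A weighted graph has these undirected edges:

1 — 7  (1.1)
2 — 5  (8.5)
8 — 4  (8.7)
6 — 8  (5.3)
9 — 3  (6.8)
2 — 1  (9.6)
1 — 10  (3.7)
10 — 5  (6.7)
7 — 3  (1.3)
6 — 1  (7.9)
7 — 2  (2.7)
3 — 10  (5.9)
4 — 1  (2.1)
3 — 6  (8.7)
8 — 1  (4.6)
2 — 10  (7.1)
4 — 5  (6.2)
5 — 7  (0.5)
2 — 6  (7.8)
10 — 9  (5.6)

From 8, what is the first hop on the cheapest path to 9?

1

Enumerating some paths:
8–1–10–9: 4.6+3.7+5.6 = 13.9
8–1–7–3–9: 4.6+1.1+1.3+6.8 = 13.8
The minimum is 13.8 via 8–1–7–3–9.
So from 8 the first move is to 1.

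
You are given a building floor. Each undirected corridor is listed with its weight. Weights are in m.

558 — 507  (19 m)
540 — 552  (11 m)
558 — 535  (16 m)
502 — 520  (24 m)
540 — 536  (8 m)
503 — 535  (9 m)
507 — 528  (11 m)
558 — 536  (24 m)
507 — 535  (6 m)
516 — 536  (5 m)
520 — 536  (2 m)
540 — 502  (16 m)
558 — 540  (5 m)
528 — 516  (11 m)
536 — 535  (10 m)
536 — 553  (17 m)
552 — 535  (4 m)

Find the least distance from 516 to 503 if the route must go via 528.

37 m

Shortest 516→528: 516 → 528 = 11
Best 528 to 503: 528 → 507 → 535 → 503 costing 26
Total via 528: 11 + 26 = 37 m.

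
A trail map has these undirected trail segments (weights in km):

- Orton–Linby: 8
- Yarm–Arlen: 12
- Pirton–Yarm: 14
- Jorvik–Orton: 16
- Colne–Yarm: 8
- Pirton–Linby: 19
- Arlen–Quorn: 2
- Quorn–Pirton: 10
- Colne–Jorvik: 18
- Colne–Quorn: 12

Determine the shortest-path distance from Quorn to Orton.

Shortest distances from Quorn:
Quorn: 0
Arlen: 2  (via Quorn)
Pirton: 10  (via Quorn)
Colne: 12  (via Quorn)
Yarm: 14  (via Arlen)
Linby: 29  (via Pirton)
Jorvik: 30  (via Colne)
Orton: 37  (via Linby)
Shortest route: Quorn–Pirton–Linby–Orton = 37 km.

37 km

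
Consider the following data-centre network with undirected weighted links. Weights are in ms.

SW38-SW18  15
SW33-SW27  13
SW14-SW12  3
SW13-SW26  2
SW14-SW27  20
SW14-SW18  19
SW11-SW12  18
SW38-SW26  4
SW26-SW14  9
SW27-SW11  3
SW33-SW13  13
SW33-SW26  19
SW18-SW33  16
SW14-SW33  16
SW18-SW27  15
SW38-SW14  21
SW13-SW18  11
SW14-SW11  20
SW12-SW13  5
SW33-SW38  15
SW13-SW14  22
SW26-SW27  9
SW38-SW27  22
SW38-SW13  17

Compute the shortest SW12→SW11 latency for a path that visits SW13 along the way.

19 ms

Best SW12 to SW13: SW12 → SW13 costing 5
Best SW13 to SW11: SW13 → SW26 → SW27 → SW11 costing 14
Total via SW13: 5 + 14 = 19 ms.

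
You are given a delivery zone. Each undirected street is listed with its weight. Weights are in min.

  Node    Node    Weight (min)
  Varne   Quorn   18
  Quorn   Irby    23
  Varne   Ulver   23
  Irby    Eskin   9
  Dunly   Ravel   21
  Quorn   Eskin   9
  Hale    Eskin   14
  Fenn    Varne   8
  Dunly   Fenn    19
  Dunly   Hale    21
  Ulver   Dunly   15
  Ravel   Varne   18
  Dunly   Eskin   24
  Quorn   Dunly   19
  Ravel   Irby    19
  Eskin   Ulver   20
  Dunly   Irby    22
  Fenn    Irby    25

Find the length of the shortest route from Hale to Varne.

41 min

Compare a few routes:
Hale–Eskin–Quorn–Varne: 14+9+18 = 41
Hale–Eskin–Irby–Fenn–Varne: 14+9+25+8 = 56
Hale–Dunly–Fenn–Varne: 21+19+8 = 48
Cheapest is Hale–Eskin–Quorn–Varne at 41 min.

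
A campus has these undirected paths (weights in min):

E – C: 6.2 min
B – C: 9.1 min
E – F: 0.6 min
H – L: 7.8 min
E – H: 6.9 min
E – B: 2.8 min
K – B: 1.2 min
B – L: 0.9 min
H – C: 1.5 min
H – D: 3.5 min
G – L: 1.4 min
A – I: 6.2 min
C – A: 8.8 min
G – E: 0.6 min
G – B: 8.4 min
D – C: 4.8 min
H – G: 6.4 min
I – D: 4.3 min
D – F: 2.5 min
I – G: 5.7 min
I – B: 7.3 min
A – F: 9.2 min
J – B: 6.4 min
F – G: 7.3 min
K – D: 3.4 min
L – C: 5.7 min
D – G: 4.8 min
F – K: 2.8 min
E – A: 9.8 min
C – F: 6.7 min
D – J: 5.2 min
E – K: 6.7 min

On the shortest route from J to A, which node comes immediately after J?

Enumerating some paths:
J → D → C → A: 5.2+4.8+8.8 = 18.8
J → D → F → A: 5.2+2.5+9.2 = 16.9
J → D → I → A: 5.2+4.3+6.2 = 15.7
J → D → F → E → A: 5.2+2.5+0.6+9.8 = 18.1
The minimum is 15.7 min via J → D → I → A.
So from J the first move is to D.

D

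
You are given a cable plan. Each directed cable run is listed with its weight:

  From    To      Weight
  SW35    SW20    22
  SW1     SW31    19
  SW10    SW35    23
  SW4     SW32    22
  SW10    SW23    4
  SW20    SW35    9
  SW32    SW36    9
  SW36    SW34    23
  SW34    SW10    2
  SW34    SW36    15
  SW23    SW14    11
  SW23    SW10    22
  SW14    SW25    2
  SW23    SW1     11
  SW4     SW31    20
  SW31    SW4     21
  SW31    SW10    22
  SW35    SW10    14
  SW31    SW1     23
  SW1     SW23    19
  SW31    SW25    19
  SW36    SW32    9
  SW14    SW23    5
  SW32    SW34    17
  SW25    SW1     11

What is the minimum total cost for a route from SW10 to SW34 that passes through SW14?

Shortest SW10→SW14: SW10 → SW23 → SW14 = 15
Shortest SW14→SW34: SW14 → SW25 → SW1 → SW31 → SW4 → SW32 → SW34 = 92
Total via SW14: 15 + 92 = 107.

107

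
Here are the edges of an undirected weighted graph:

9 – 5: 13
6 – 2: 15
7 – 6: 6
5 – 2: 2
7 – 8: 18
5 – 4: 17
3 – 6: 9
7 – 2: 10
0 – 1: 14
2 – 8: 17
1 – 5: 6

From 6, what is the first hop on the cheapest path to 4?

Compare a few routes:
6 - 7 - 2 - 5 - 4: 6+10+2+17 = 35
6 - 7 - 8 - 2 - 5 - 4: 6+18+17+2+17 = 60
6 - 2 - 5 - 4: 15+2+17 = 34
The minimum is 34 via 6 - 2 - 5 - 4.
So from 6 the first move is to 2.

2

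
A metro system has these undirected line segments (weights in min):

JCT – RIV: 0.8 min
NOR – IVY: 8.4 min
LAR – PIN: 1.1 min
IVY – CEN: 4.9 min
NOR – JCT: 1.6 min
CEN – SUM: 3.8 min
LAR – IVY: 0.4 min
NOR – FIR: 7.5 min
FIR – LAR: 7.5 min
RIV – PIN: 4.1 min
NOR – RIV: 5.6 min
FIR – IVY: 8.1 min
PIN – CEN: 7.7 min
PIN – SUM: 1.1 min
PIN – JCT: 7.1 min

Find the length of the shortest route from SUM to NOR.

7.6 min

Compare a few routes:
SUM - PIN - JCT - NOR: 1.1+7.1+1.6 = 9.8
SUM - PIN - RIV - JCT - NOR: 1.1+4.1+0.8+1.6 = 7.6
The minimum is 7.6 min via SUM - PIN - RIV - JCT - NOR.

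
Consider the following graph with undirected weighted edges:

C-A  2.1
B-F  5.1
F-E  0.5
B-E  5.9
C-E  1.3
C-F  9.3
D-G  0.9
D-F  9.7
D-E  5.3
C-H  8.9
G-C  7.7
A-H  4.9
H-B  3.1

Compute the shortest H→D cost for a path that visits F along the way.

14

Shortest H→F: H–B–F = 8.2
Shortest F→D: F–E–D = 5.8
Total via F: 8.2 + 5.8 = 14.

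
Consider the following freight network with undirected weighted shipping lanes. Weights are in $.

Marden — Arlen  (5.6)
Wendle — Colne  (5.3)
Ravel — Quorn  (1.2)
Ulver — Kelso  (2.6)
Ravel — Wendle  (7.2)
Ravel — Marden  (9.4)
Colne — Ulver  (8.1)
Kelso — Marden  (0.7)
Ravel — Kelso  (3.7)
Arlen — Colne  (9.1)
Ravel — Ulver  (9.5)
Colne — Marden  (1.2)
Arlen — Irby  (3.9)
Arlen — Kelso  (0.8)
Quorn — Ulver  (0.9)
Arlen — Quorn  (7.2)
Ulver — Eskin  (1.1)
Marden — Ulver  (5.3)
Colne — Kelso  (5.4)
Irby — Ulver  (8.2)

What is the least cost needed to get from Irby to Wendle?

Candidate routes:
Irby → Arlen → Kelso → Marden → Colne → Wendle: 3.9+0.8+0.7+1.2+5.3 = 11.9
Irby → Arlen → Kelso → Colne → Wendle: 3.9+0.8+5.4+5.3 = 15.4
Irby → Arlen → Kelso → Ravel → Wendle: 3.9+0.8+3.7+7.2 = 15.6
Irby → Arlen → Marden → Colne → Wendle: 3.9+5.6+1.2+5.3 = 16
The minimum is $11.9 via Irby → Arlen → Kelso → Marden → Colne → Wendle.

$11.9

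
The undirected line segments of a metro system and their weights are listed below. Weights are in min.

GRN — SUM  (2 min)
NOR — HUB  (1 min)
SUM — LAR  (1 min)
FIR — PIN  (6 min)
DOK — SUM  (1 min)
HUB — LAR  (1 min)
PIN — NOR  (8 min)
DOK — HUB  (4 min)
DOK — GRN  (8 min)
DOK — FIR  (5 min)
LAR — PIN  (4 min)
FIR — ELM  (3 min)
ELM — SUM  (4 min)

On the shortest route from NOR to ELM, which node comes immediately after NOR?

HUB

Compare a few routes:
NOR → HUB → DOK → SUM → ELM: 1+4+1+4 = 10
NOR → HUB → LAR → SUM → ELM: 1+1+1+4 = 7
Cheapest is NOR → HUB → LAR → SUM → ELM at 7 min.
So from NOR the first move is to HUB.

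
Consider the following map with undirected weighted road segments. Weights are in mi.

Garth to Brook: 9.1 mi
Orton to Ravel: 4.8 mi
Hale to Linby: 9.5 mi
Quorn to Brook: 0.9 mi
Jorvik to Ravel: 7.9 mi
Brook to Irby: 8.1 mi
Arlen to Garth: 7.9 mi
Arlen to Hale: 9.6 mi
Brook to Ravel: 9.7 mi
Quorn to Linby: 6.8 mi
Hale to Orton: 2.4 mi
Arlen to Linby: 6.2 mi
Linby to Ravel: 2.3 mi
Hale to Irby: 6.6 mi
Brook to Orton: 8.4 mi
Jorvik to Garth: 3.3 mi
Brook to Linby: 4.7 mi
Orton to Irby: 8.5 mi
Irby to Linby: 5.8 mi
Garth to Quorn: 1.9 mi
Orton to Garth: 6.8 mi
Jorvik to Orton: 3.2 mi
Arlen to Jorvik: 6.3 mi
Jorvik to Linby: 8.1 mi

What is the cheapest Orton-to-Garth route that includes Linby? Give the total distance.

14.6 mi

Best Orton to Linby: Orton–Ravel–Linby costing 7.1
Shortest Linby→Garth: Linby–Brook–Quorn–Garth = 7.5
Total via Linby: 7.1 + 7.5 = 14.6 mi.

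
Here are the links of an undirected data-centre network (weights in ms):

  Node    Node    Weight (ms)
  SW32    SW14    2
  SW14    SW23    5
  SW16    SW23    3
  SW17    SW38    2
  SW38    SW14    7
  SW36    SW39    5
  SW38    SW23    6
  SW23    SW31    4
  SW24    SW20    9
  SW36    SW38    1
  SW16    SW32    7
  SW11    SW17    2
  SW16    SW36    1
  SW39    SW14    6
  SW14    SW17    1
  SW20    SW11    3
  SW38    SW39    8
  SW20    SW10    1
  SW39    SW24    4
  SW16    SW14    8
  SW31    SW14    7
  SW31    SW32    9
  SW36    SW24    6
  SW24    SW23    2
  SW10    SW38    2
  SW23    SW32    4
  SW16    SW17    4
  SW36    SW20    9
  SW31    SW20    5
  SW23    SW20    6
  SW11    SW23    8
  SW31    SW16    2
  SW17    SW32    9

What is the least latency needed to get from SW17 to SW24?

Shortest distances from SW17:
SW17: 0
SW14: 1  (via SW17)
SW11: 2  (via SW17)
SW38: 2  (via SW17)
SW36: 3  (via SW38)
SW32: 3  (via SW14)
SW10: 4  (via SW38)
SW16: 4  (via SW17)
SW20: 5  (via SW11)
SW23: 6  (via SW14)
SW31: 6  (via SW16)
SW39: 7  (via SW14)
SW24: 8  (via SW23)
Shortest route: SW17 → SW14 → SW23 → SW24 = 8 ms.

8 ms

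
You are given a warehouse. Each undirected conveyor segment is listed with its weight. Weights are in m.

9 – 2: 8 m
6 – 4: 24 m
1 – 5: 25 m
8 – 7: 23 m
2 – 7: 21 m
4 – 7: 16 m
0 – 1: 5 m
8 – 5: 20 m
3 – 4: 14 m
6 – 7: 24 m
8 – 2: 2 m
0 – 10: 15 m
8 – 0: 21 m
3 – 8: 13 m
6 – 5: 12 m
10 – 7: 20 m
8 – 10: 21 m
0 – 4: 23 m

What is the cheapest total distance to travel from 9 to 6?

Settle nodes by increasing distance from 9:
9: 0
2: 8  (via 9)
8: 10  (via 2)
3: 23  (via 8)
7: 29  (via 2)
5: 30  (via 8)
0: 31  (via 8)
10: 31  (via 8)
1: 36  (via 0)
4: 37  (via 3)
6: 42  (via 5)
Shortest route: 9–2–8–5–6 = 42 m.

42 m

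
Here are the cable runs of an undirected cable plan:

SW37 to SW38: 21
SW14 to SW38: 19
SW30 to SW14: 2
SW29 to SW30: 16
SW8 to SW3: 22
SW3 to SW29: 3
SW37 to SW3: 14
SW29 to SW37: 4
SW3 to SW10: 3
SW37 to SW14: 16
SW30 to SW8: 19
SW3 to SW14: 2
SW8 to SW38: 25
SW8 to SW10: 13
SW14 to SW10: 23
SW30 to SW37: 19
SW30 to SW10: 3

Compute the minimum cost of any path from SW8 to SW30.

Compare a few routes:
SW8–SW30: 19 = 19
SW8–SW10–SW3–SW14–SW30: 13+3+2+2 = 20
SW8–SW3–SW14–SW30: 22+2+2 = 26
SW8–SW10–SW30: 13+3 = 16
Cheapest is SW8–SW10–SW30 at 16.

16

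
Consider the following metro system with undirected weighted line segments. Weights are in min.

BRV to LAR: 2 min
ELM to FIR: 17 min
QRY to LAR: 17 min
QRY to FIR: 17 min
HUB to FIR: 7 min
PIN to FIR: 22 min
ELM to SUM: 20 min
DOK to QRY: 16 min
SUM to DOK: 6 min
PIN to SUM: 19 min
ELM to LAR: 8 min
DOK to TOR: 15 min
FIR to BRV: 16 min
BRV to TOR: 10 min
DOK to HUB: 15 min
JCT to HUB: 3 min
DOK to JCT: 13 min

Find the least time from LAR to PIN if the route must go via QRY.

56 min

Shortest LAR→QRY: LAR–QRY = 17
Best QRY to PIN: QRY–FIR–PIN costing 39
Total via QRY: 17 + 39 = 56 min.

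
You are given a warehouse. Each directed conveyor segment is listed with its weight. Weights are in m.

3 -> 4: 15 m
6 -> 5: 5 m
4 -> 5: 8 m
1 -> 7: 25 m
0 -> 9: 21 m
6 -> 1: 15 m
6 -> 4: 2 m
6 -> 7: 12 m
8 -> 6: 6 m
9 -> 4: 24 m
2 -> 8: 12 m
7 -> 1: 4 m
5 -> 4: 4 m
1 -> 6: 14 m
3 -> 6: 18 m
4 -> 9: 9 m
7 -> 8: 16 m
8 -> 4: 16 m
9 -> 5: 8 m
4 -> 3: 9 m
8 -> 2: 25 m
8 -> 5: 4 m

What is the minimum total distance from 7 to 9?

Shortest distances from 7:
7: 0
1: 4  (via 7)
8: 16  (via 7)
6: 18  (via 1)
4: 20  (via 6)
5: 20  (via 8)
3: 29  (via 4)
9: 29  (via 4)
Shortest route: 7–1–6–4–9 = 29 m.

29 m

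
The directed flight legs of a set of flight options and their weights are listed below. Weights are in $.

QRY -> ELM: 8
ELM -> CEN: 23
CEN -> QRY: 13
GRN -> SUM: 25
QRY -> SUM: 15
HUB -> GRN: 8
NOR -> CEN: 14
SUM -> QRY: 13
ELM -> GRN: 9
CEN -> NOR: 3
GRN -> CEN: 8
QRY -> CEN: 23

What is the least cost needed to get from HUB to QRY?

$29

Compare a few routes:
HUB → GRN → CEN → QRY: 8+8+13 = 29
HUB → GRN → SUM → QRY: 8+25+13 = 46
Cheapest is HUB → GRN → CEN → QRY at $29.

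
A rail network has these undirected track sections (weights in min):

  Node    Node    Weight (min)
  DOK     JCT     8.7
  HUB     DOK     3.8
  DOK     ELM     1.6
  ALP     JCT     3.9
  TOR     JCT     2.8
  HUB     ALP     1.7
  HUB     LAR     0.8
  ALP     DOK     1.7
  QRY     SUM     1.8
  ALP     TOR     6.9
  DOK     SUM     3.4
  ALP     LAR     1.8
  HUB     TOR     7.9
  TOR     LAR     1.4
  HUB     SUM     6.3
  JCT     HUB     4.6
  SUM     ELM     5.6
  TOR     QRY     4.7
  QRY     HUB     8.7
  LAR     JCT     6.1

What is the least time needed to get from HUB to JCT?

Enumerating some paths:
HUB–LAR–TOR–JCT: 0.8+1.4+2.8 = 5
HUB–JCT: 4.6 = 4.6
HUB–ALP–JCT: 1.7+3.9 = 5.6
The minimum is 4.6 min via HUB–JCT.

4.6 min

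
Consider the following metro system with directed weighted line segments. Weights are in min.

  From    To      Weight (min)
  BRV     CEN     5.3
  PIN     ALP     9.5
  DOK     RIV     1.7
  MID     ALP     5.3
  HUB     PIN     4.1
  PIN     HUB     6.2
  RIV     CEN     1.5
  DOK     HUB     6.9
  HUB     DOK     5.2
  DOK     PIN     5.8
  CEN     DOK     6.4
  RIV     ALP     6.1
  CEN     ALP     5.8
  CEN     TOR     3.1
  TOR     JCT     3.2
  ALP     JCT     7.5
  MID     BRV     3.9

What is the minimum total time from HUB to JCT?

Candidate routes:
HUB → DOK → RIV → ALP → JCT: 5.2+1.7+6.1+7.5 = 20.5
HUB → PIN → ALP → JCT: 4.1+9.5+7.5 = 21.1
HUB → DOK → RIV → CEN → TOR → JCT: 5.2+1.7+1.5+3.1+3.2 = 14.7
Cheapest is HUB → DOK → RIV → CEN → TOR → JCT at 14.7 min.

14.7 min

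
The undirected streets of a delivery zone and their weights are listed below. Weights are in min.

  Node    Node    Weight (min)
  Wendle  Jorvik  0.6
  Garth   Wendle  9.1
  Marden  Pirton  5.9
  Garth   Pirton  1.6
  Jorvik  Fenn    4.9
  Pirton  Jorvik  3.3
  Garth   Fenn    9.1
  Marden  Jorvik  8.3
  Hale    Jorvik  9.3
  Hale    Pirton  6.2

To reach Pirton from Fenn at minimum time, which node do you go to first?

Jorvik

Candidate routes:
Fenn - Jorvik - Pirton: 4.9+3.3 = 8.2
Fenn - Garth - Pirton: 9.1+1.6 = 10.7
Cheapest is Fenn - Jorvik - Pirton at 8.2 min.
So from Fenn the first move is to Jorvik.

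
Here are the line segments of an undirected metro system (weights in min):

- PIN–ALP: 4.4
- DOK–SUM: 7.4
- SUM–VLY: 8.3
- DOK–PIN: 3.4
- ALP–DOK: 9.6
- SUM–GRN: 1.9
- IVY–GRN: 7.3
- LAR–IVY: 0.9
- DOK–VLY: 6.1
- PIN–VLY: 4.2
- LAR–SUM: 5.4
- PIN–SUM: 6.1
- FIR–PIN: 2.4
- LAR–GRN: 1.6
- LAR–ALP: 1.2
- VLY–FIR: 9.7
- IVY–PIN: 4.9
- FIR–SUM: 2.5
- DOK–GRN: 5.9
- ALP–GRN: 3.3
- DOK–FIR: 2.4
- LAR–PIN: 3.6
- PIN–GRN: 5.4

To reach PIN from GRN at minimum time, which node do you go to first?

Enumerating some paths:
GRN–LAR–PIN: 1.6+3.6 = 5.2
GRN–PIN: 5.4 = 5.4
GRN–LAR–ALP–PIN: 1.6+1.2+4.4 = 7.2
GRN–SUM–FIR–PIN: 1.9+2.5+2.4 = 6.8
Cheapest is GRN–LAR–PIN at 5.2 min.
So from GRN the first move is to LAR.

LAR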